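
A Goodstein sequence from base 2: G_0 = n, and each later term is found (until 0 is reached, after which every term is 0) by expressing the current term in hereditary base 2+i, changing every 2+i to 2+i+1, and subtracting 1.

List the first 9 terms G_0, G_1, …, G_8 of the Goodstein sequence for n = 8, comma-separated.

base 2: 8 = 2^(2 + 1); at 3: 3^(3 + 1) = 81; next = 80
base 3: 80 = 2·3^3 + 2·3^2 + 2·3 + 2; at 4: 2·4^4 + 2·4^2 + 2·4 + 2 = 554; next = 553
base 4: 553 = 2·4^4 + 2·4^2 + 2·4 + 1; at 5: 2·5^5 + 2·5^2 + 2·5 + 1 = 6311; next = 6310
base 5: 6310 = 2·5^5 + 2·5^2 + 2·5; at 6: 2·6^6 + 2·6^2 + 2·6 = 93396; next = 93395
base 6: 93395 = 2·6^6 + 2·6^2 + 6 + 5; at 7: 2·7^7 + 2·7^2 + 7 + 5 = 1647196; next = 1647195
base 7: 1647195 = 2·7^7 + 2·7^2 + 7 + 4; at 8: 2·8^8 + 2·8^2 + 8 + 4 = 33554572; next = 33554571
base 8: 33554571 = 2·8^8 + 2·8^2 + 8 + 3; at 9: 2·9^9 + 2·9^2 + 9 + 3 = 774841152; next = 774841151
base 9: 774841151 = 2·9^9 + 2·9^2 + 9 + 2; at 10: 2·10^10 + 2·10^2 + 10 + 2 = 20000000212; next = 20000000211

8, 80, 553, 6310, 93395, 1647195, 33554571, 774841151, 20000000211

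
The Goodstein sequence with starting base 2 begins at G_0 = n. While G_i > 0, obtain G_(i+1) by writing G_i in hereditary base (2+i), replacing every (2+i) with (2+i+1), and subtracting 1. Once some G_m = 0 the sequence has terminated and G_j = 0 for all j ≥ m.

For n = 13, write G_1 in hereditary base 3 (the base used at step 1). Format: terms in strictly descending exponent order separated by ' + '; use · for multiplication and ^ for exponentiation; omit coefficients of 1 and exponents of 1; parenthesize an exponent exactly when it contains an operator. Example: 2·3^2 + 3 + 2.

[0] 13 ≡ 2^(2 + 1) + 2^2 + 1 (base 2). Lift 3: 109. −1: 108.
[1] 108 ≡ 3^(3 + 1) + 3^3 (base 3). Lift 4: 1280. −1: 1279.

3^(3 + 1) + 3^3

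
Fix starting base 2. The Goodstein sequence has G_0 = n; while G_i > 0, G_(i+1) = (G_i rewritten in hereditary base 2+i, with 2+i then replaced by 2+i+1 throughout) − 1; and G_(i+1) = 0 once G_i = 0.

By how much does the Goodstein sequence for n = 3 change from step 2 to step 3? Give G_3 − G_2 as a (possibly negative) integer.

-1

base 2: 3 = 2 + 1; at 3: 3 + 1 = 4; next = 3
base 3: 3 = 3; at 4: 4 = 4; next = 3
base 4: 3 = 3; at 5: 3 = 3; next = 2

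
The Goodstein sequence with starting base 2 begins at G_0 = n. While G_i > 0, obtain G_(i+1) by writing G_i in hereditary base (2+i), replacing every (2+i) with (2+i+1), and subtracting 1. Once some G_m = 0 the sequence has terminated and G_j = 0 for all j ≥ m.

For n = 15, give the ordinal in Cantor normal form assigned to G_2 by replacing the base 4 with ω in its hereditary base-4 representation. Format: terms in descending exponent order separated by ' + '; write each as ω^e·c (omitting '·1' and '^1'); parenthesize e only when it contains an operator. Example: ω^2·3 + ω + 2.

ω^(ω + 1) + ω^ω + 3

G_0 = 15. HB_2(15) = 2^(2 + 1) + 2^2 + 2 + 1. Bump = 112. G_1 = 111.
G_1 = 111. HB_3(111) = 3^(3 + 1) + 3^3 + 3. Bump = 1284. G_2 = 1283.
G_2 = 1283. HB_4(1283) = 4^(4 + 1) + 4^4 + 3. Bump = 18753. G_3 = 18752.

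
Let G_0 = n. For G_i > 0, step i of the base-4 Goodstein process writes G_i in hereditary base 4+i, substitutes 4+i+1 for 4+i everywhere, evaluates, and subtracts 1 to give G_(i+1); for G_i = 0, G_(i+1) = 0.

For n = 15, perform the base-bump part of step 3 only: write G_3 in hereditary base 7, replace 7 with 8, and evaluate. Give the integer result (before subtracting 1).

G_0=15  [base 4] 3·4 + 3  →[4↦5]→  3·5 + 3 = 18  −1 ⇒ G_1=17
G_1=17  [base 5] 3·5 + 2  →[5↦6]→  3·6 + 2 = 20  −1 ⇒ G_2=19
G_2=19  [base 6] 3·6 + 1  →[6↦7]→  3·7 + 1 = 22  −1 ⇒ G_3=21
G_3=21  [base 7] 3·7  →[7↦8]→  3·8 = 24  −1 ⇒ G_4=23

24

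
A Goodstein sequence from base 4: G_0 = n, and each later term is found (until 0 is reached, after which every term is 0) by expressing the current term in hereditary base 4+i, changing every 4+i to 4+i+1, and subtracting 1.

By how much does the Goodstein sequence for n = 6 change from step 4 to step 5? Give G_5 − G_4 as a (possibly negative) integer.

base 4: 6 = 4 + 2; at 5: 5 + 2 = 7; next = 6
base 5: 6 = 5 + 1; at 6: 6 + 1 = 7; next = 6
base 6: 6 = 6; at 7: 7 = 7; next = 6
base 7: 6 = 6; at 8: 6 = 6; next = 5
base 8: 5 = 5; at 9: 5 = 5; next = 4

-1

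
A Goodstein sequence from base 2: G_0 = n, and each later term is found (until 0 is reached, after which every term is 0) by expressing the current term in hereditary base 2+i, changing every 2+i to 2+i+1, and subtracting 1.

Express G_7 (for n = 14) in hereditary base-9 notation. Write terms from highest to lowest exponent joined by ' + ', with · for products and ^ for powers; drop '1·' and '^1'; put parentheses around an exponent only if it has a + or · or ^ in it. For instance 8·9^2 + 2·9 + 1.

G_0 = 14. HB_2(14) = 2^(2 + 1) + 2^2 + 2. Bump = 111. G_1 = 110.
G_1 = 110. HB_3(110) = 3^(3 + 1) + 3^3 + 2. Bump = 1282. G_2 = 1281.
G_2 = 1281. HB_4(1281) = 4^(4 + 1) + 4^4 + 1. Bump = 18751. G_3 = 18750.
G_3 = 18750. HB_5(18750) = 5^(5 + 1) + 5^5. Bump = 326592. G_4 = 326591.
G_4 = 326591. HB_6(326591) = 6^(6 + 1) + 5·6^5 + 5·6^4 + 5·6^3 + 5·6^2 + 5·6 + 5. Bump = 5862841. G_5 = 5862840.
G_5 = 5862840. HB_7(5862840) = 7^(7 + 1) + 5·7^5 + 5·7^4 + 5·7^3 + 5·7^2 + 5·7 + 4. Bump = 134404972. G_6 = 134404971.
G_6 = 134404971. HB_8(134404971) = 8^(8 + 1) + 5·8^5 + 5·8^4 + 5·8^3 + 5·8^2 + 5·8 + 3. Bump = 3487116549. G_7 = 3487116548.
G_7 = 3487116548. HB_9(3487116548) = 9^(9 + 1) + 5·9^5 + 5·9^4 + 5·9^3 + 5·9^2 + 5·9 + 2. Bump = 100000555552. G_8 = 100000555551.

9^(9 + 1) + 5·9^5 + 5·9^4 + 5·9^3 + 5·9^2 + 5·9 + 2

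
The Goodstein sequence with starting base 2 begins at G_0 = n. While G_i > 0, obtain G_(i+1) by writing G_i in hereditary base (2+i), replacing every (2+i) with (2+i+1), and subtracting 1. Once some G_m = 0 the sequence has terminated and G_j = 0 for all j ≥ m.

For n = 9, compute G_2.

step 0: 9 = 2^(2 + 1) + 1; sub 3 for 2: 3^(3 + 1) + 1; = 82; G_1 = 82−1 = 81
step 1: 81 = 3^(3 + 1); sub 4 for 3: 4^(4 + 1); = 1024; G_2 = 1024−1 = 1023
step 2: 1023 = 3·4^4 + 3·4^3 + 3·4^2 + 3·4 + 3; sub 5 for 4: 3·5^5 + 3·5^3 + 3·5^2 + 3·5 + 3; = 9843; G_3 = 9843−1 = 9842

1023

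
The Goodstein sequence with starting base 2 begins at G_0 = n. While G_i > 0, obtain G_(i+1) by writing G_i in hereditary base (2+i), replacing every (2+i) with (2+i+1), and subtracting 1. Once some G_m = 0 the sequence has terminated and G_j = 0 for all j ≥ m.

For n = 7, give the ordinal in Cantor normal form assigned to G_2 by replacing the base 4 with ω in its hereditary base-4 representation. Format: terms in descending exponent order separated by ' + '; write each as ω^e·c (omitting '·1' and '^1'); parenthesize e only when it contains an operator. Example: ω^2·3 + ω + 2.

ω^ω + 3

G_0 = 7. HB_2(7) = 2^2 + 2 + 1. Bump = 31. G_1 = 30.
G_1 = 30. HB_3(30) = 3^3 + 3. Bump = 260. G_2 = 259.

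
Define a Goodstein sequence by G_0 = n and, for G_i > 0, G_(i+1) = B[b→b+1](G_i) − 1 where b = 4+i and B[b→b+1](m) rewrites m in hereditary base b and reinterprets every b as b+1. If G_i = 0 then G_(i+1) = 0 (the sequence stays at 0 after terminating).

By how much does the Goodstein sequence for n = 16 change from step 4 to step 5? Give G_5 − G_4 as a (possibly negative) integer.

3

G_0=16  [base 4] 4^2  →[4↦5]→  5^2 = 25  −1 ⇒ G_1=24
G_1=24  [base 5] 4·5 + 4  →[5↦6]→  4·6 + 4 = 28  −1 ⇒ G_2=27
G_2=27  [base 6] 4·6 + 3  →[6↦7]→  4·7 + 3 = 31  −1 ⇒ G_3=30
G_3=30  [base 7] 4·7 + 2  →[7↦8]→  4·8 + 2 = 34  −1 ⇒ G_4=33
G_4=33  [base 8] 4·8 + 1  →[8↦9]→  4·9 + 1 = 37  −1 ⇒ G_5=36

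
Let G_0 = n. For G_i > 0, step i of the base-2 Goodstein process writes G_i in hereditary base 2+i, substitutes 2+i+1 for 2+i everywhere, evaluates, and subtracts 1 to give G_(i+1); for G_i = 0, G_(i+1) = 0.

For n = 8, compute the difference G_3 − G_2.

5757

i=0: 8 = 2^(2 + 1) (b=2); 2→3: 3^(3 + 1) = 81; 81−1 = 80
i=1: 80 = 2·3^3 + 2·3^2 + 2·3 + 2 (b=3); 3→4: 2·4^4 + 2·4^2 + 2·4 + 2 = 554; 554−1 = 553
i=2: 553 = 2·4^4 + 2·4^2 + 2·4 + 1 (b=4); 4→5: 2·5^5 + 2·5^2 + 2·5 + 1 = 6311; 6311−1 = 6310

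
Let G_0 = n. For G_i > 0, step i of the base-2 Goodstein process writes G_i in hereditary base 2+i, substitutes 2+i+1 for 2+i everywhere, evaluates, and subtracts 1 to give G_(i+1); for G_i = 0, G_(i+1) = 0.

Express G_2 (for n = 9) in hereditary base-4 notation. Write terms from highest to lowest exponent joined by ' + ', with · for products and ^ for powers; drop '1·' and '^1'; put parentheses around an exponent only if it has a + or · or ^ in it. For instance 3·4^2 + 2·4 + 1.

i=0: 9 = 2^(2 + 1) + 1 (b=2); 2→3: 3^(3 + 1) + 1 = 82; 82−1 = 81
i=1: 81 = 3^(3 + 1) (b=3); 3→4: 4^(4 + 1) = 1024; 1024−1 = 1023
i=2: 1023 = 3·4^4 + 3·4^3 + 3·4^2 + 3·4 + 3 (b=4); 4→5: 3·5^5 + 3·5^3 + 3·5^2 + 3·5 + 3 = 9843; 9843−1 = 9842

3·4^4 + 3·4^3 + 3·4^2 + 3·4 + 3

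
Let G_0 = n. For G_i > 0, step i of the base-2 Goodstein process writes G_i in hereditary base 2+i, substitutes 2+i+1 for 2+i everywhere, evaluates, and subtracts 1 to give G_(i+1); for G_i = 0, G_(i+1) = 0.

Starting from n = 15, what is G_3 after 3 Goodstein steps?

15 —HB2→ 2^(2 + 1) + 2^2 + 2 + 1 —bump→ 3^(3 + 1) + 3^3 + 3 + 1 = 112 —(−1)→ 111
111 —HB3→ 3^(3 + 1) + 3^3 + 3 —bump→ 4^(4 + 1) + 4^4 + 4 = 1284 —(−1)→ 1283
1283 —HB4→ 4^(4 + 1) + 4^4 + 3 —bump→ 5^(5 + 1) + 5^5 + 3 = 18753 —(−1)→ 18752
18752 —HB5→ 5^(5 + 1) + 5^5 + 2 —bump→ 6^(6 + 1) + 6^6 + 2 = 326594 —(−1)→ 326593

18752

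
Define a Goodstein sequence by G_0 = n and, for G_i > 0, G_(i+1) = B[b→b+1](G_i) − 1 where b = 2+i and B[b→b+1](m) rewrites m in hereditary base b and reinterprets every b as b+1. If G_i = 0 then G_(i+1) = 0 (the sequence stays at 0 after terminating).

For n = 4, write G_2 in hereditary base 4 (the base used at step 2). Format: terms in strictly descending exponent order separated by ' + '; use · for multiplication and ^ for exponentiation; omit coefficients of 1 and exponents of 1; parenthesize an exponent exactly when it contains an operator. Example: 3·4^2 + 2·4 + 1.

2·4^2 + 2·4 + 1

G_0=4  [base 2] 2^2  →[2↦3]→  3^3 = 27  −1 ⇒ G_1=26
G_1=26  [base 3] 2·3^2 + 2·3 + 2  →[3↦4]→  2·4^2 + 2·4 + 2 = 42  −1 ⇒ G_2=41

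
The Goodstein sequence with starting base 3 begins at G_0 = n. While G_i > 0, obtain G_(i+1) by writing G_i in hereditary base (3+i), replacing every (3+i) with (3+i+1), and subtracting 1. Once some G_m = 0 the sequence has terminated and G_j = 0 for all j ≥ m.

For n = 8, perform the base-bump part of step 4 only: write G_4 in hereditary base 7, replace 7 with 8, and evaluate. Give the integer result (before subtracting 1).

12

i=0: 8 = 2·3 + 2 (b=3); 3→4: 2·4 + 2 = 10; 10−1 = 9
i=1: 9 = 2·4 + 1 (b=4); 4→5: 2·5 + 1 = 11; 11−1 = 10
i=2: 10 = 2·5 (b=5); 5→6: 2·6 = 12; 12−1 = 11
i=3: 11 = 6 + 5 (b=6); 6→7: 7 + 5 = 12; 12−1 = 11
i=4: 11 = 7 + 4 (b=7); 7→8: 8 + 4 = 12; 12−1 = 11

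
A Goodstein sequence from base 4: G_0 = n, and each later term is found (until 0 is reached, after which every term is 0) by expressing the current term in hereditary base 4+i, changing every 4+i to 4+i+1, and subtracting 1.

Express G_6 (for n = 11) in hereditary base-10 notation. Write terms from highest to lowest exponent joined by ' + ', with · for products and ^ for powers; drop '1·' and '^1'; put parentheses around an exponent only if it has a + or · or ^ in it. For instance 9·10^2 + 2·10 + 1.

G_0=11  [base 4] 2·4 + 3  →[4↦5]→  2·5 + 3 = 13  −1 ⇒ G_1=12
G_1=12  [base 5] 2·5 + 2  →[5↦6]→  2·6 + 2 = 14  −1 ⇒ G_2=13
G_2=13  [base 6] 2·6 + 1  →[6↦7]→  2·7 + 1 = 15  −1 ⇒ G_3=14
G_3=14  [base 7] 2·7  →[7↦8]→  2·8 = 16  −1 ⇒ G_4=15
G_4=15  [base 8] 8 + 7  →[8↦9]→  9 + 7 = 16  −1 ⇒ G_5=15
G_5=15  [base 9] 9 + 6  →[9↦10]→  10 + 6 = 16  −1 ⇒ G_6=15
G_6=15  [base 10] 10 + 5  →[10↦11]→  11 + 5 = 16  −1 ⇒ G_7=15

10 + 5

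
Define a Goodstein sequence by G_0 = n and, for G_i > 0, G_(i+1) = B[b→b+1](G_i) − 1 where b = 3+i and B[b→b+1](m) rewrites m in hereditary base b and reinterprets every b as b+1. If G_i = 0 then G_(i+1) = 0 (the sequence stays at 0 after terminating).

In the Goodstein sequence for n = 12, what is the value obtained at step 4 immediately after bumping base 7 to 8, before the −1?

64

step 0: 12 = 3^2 + 3; sub 4 for 3: 4^2 + 4; = 20; G_1 = 20−1 = 19
step 1: 19 = 4^2 + 3; sub 5 for 4: 5^2 + 3; = 28; G_2 = 28−1 = 27
step 2: 27 = 5^2 + 2; sub 6 for 5: 6^2 + 2; = 38; G_3 = 38−1 = 37
step 3: 37 = 6^2 + 1; sub 7 for 6: 7^2 + 1; = 50; G_4 = 50−1 = 49
step 4: 49 = 7^2; sub 8 for 7: 8^2; = 64; G_5 = 64−1 = 63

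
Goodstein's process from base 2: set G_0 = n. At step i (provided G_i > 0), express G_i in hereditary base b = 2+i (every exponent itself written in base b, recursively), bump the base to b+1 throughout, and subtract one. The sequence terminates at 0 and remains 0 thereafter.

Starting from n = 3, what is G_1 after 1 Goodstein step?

3

G_0=3  [base 2] 2 + 1  →[2↦3]→  3 + 1 = 4  −1 ⇒ G_1=3
G_1=3  [base 3] 3  →[3↦4]→  4 = 4  −1 ⇒ G_2=3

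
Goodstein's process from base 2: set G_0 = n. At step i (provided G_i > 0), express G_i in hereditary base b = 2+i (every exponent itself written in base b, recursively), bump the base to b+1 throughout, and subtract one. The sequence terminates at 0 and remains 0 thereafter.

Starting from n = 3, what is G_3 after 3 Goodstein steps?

i=0: 3 = 2 + 1 (b=2); 2→3: 3 + 1 = 4; 4−1 = 3
i=1: 3 = 3 (b=3); 3→4: 4 = 4; 4−1 = 3
i=2: 3 = 3 (b=4); 4→5: 3 = 3; 3−1 = 2

2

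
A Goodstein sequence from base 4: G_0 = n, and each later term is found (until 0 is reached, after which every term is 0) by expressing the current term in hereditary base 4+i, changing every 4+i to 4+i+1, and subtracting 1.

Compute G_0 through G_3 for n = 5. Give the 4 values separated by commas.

5, 5, 5, 4

[0] 5 ≡ 4 + 1 (base 4). Lift 5: 6. −1: 5.
[1] 5 ≡ 5 (base 5). Lift 6: 6. −1: 5.
[2] 5 ≡ 5 (base 6). Lift 7: 5. −1: 4.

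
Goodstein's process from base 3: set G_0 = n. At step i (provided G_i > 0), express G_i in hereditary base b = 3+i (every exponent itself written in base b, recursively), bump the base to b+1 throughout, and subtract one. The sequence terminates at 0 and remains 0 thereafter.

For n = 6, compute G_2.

7

G_0=6  [base 3] 2·3  →[3↦4]→  2·4 = 8  −1 ⇒ G_1=7
G_1=7  [base 4] 4 + 3  →[4↦5]→  5 + 3 = 8  −1 ⇒ G_2=7
G_2=7  [base 5] 5 + 2  →[5↦6]→  6 + 2 = 8  −1 ⇒ G_3=7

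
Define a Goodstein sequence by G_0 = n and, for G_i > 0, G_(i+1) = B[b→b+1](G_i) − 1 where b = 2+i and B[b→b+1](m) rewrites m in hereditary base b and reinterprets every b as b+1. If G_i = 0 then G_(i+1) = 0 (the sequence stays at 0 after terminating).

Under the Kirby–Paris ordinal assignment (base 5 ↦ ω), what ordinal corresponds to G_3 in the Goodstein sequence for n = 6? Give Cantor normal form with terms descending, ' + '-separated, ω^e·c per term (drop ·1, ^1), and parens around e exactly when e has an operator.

ω^ω

base 2: 6 = 2^2 + 2; at 3: 3^3 + 3 = 30; next = 29
base 3: 29 = 3^3 + 2; at 4: 4^4 + 2 = 258; next = 257
base 4: 257 = 4^4 + 1; at 5: 5^5 + 1 = 3126; next = 3125
base 5: 3125 = 5^5; at 6: 6^6 = 46656; next = 46655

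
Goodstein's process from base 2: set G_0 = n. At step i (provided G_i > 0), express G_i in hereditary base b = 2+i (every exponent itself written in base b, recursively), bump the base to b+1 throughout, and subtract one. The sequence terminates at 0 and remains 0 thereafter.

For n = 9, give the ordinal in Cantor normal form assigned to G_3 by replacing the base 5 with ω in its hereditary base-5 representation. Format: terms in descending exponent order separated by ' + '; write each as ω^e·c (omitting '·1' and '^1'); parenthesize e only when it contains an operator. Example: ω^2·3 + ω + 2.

G_0 = 9. HB_2(9) = 2^(2 + 1) + 1. Bump = 82. G_1 = 81.
G_1 = 81. HB_3(81) = 3^(3 + 1). Bump = 1024. G_2 = 1023.
G_2 = 1023. HB_4(1023) = 3·4^4 + 3·4^3 + 3·4^2 + 3·4 + 3. Bump = 9843. G_3 = 9842.
G_3 = 9842. HB_5(9842) = 3·5^5 + 3·5^3 + 3·5^2 + 3·5 + 2. Bump = 140744. G_4 = 140743.

ω^ω·3 + ω^3·3 + ω^2·3 + ω·3 + 2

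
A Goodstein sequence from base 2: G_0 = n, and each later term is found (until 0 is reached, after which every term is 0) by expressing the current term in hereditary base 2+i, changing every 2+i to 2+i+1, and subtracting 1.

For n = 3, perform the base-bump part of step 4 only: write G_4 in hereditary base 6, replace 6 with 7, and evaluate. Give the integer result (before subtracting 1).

1

i=0: 3 = 2 + 1 (b=2); 2→3: 3 + 1 = 4; 4−1 = 3
i=1: 3 = 3 (b=3); 3→4: 4 = 4; 4−1 = 3
i=2: 3 = 3 (b=4); 4→5: 3 = 3; 3−1 = 2
i=3: 2 = 2 (b=5); 5→6: 2 = 2; 2−1 = 1
i=4: 1 = 1 (b=6); 6→7: 1 = 1; 1−1 = 0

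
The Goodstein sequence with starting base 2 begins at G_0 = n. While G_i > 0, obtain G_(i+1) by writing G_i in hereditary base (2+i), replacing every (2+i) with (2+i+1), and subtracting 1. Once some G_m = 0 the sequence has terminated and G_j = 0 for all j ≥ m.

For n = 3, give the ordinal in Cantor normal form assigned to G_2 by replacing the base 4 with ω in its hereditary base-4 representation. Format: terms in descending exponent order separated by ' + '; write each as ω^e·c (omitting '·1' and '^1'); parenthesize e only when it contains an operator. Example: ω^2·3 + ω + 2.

base 2: 3 = 2 + 1; at 3: 3 + 1 = 4; next = 3
base 3: 3 = 3; at 4: 4 = 4; next = 3
base 4: 3 = 3; at 5: 3 = 3; next = 2

3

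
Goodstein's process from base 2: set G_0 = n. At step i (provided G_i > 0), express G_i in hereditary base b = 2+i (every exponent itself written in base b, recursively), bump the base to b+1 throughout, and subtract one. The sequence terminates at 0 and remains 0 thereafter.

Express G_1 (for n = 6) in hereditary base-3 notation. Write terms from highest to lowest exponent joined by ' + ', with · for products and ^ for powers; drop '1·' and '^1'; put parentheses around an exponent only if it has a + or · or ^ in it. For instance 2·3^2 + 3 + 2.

G_0 = 6. HB_2(6) = 2^2 + 2. Bump = 30. G_1 = 29.
G_1 = 29. HB_3(29) = 3^3 + 2. Bump = 258. G_2 = 257.

3^3 + 2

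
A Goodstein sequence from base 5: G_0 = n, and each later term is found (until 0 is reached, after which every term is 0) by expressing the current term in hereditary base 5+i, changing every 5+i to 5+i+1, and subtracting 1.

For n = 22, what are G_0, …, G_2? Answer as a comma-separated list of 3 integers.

22, 25, 28

[0] 22 ≡ 4·5 + 2 (base 5). Lift 6: 26. −1: 25.
[1] 25 ≡ 4·6 + 1 (base 6). Lift 7: 29. −1: 28.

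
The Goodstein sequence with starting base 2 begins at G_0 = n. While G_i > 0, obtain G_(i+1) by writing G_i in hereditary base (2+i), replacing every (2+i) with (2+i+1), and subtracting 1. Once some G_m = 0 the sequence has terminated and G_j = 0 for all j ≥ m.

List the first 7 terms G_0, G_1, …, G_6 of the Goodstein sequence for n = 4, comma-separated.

[0] 4 ≡ 2^2 (base 2). Lift 3: 27. −1: 26.
[1] 26 ≡ 2·3^2 + 2·3 + 2 (base 3). Lift 4: 42. −1: 41.
[2] 41 ≡ 2·4^2 + 2·4 + 1 (base 4). Lift 5: 61. −1: 60.
[3] 60 ≡ 2·5^2 + 2·5 (base 5). Lift 6: 84. −1: 83.
[4] 83 ≡ 2·6^2 + 6 + 5 (base 6). Lift 7: 110. −1: 109.
[5] 109 ≡ 2·7^2 + 7 + 4 (base 7). Lift 8: 140. −1: 139.

4, 26, 41, 60, 83, 109, 139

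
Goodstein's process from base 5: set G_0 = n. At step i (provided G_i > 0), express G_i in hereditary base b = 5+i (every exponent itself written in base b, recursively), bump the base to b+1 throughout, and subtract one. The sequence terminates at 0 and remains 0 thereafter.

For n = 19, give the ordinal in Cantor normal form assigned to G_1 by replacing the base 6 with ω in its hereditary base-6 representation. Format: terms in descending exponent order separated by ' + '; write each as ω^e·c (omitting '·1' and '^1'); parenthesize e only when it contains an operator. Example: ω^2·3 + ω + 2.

step 0: 19 = 3·5 + 4; sub 6 for 5: 3·6 + 4; = 22; G_1 = 22−1 = 21
step 1: 21 = 3·6 + 3; sub 7 for 6: 3·7 + 3; = 24; G_2 = 24−1 = 23

ω·3 + 3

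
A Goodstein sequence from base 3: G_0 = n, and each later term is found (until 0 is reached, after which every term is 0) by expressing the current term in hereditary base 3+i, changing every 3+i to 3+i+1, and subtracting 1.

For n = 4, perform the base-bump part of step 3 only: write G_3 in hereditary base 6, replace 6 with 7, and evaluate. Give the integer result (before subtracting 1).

3

G_0 = 4. HB_3(4) = 3 + 1. Bump = 5. G_1 = 4.
G_1 = 4. HB_4(4) = 4. Bump = 5. G_2 = 4.
G_2 = 4. HB_5(4) = 4. Bump = 4. G_3 = 3.
G_3 = 3. HB_6(3) = 3. Bump = 3. G_4 = 2.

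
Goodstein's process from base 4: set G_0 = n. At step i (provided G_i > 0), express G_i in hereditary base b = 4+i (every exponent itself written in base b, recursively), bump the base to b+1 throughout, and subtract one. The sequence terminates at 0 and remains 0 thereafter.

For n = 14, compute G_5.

[0] 14 ≡ 3·4 + 2 (base 4). Lift 5: 17. −1: 16.
[1] 16 ≡ 3·5 + 1 (base 5). Lift 6: 19. −1: 18.
[2] 18 ≡ 3·6 (base 6). Lift 7: 21. −1: 20.
[3] 20 ≡ 2·7 + 6 (base 7). Lift 8: 22. −1: 21.
[4] 21 ≡ 2·8 + 5 (base 8). Lift 9: 23. −1: 22.

22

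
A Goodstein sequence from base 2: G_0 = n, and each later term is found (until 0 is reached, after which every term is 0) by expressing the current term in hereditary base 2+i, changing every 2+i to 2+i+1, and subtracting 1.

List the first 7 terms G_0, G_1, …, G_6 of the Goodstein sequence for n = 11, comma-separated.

11, 84, 1027, 15627, 279937, 5764801, 134217727

11 —HB2→ 2^(2 + 1) + 2 + 1 —bump→ 3^(3 + 1) + 3 + 1 = 85 —(−1)→ 84
84 —HB3→ 3^(3 + 1) + 3 —bump→ 4^(4 + 1) + 4 = 1028 —(−1)→ 1027
1027 —HB4→ 4^(4 + 1) + 3 —bump→ 5^(5 + 1) + 3 = 15628 —(−1)→ 15627
15627 —HB5→ 5^(5 + 1) + 2 —bump→ 6^(6 + 1) + 2 = 279938 —(−1)→ 279937
279937 —HB6→ 6^(6 + 1) + 1 —bump→ 7^(7 + 1) + 1 = 5764802 —(−1)→ 5764801
5764801 —HB7→ 7^(7 + 1) —bump→ 8^(8 + 1) = 134217728 —(−1)→ 134217727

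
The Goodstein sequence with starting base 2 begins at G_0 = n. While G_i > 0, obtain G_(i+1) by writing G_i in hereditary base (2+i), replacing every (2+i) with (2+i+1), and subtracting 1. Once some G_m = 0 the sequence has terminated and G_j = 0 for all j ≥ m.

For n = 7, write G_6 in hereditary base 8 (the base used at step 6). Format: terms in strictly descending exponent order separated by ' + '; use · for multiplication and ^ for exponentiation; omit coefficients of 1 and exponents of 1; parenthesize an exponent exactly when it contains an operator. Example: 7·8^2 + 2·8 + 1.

7·8^7 + 7·8^6 + 7·8^5 + 7·8^4 + 7·8^3 + 7·8^2 + 7·8 + 7

(0) 7|_2 = 2^2 + 2 + 1 ↦ 3^3 + 3 + 1|_3 = 31 ⇒ 30
(1) 30|_3 = 3^3 + 3 ↦ 4^4 + 4|_4 = 260 ⇒ 259
(2) 259|_4 = 4^4 + 3 ↦ 5^5 + 3|_5 = 3128 ⇒ 3127
(3) 3127|_5 = 5^5 + 2 ↦ 6^6 + 2|_6 = 46658 ⇒ 46657
(4) 46657|_6 = 6^6 + 1 ↦ 7^7 + 1|_7 = 823544 ⇒ 823543
(5) 823543|_7 = 7^7 ↦ 8^8|_8 = 16777216 ⇒ 16777215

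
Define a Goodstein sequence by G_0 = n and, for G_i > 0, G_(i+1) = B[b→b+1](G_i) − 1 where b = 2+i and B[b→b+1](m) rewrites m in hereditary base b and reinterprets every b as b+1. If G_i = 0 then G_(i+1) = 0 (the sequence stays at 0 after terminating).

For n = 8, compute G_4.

93395

(0) 8|_2 = 2^(2 + 1) ↦ 3^(3 + 1)|_3 = 81 ⇒ 80
(1) 80|_3 = 2·3^3 + 2·3^2 + 2·3 + 2 ↦ 2·4^4 + 2·4^2 + 2·4 + 2|_4 = 554 ⇒ 553
(2) 553|_4 = 2·4^4 + 2·4^2 + 2·4 + 1 ↦ 2·5^5 + 2·5^2 + 2·5 + 1|_5 = 6311 ⇒ 6310
(3) 6310|_5 = 2·5^5 + 2·5^2 + 2·5 ↦ 2·6^6 + 2·6^2 + 2·6|_6 = 93396 ⇒ 93395
(4) 93395|_6 = 2·6^6 + 2·6^2 + 6 + 5 ↦ 2·7^7 + 2·7^2 + 7 + 5|_7 = 1647196 ⇒ 1647195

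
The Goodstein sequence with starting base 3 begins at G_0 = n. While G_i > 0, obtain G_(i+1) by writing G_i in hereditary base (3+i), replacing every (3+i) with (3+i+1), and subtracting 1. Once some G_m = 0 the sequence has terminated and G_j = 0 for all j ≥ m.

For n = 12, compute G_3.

base 3: 12 = 3^2 + 3; at 4: 4^2 + 4 = 20; next = 19
base 4: 19 = 4^2 + 3; at 5: 5^2 + 3 = 28; next = 27
base 5: 27 = 5^2 + 2; at 6: 6^2 + 2 = 38; next = 37
base 6: 37 = 6^2 + 1; at 7: 7^2 + 1 = 50; next = 49

37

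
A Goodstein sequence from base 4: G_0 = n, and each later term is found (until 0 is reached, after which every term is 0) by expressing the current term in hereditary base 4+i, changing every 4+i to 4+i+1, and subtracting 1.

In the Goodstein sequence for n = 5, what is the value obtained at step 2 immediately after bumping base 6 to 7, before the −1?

5

[0] 5 ≡ 4 + 1 (base 4). Lift 5: 6. −1: 5.
[1] 5 ≡ 5 (base 5). Lift 6: 6. −1: 5.
[2] 5 ≡ 5 (base 6). Lift 7: 5. −1: 4.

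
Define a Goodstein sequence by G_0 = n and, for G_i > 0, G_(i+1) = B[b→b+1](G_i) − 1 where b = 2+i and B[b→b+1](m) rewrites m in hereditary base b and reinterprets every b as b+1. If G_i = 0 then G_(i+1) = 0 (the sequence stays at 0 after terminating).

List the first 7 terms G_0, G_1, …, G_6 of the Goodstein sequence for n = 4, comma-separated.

4, 26, 41, 60, 83, 109, 139

[0] 4 ≡ 2^2 (base 2). Lift 3: 27. −1: 26.
[1] 26 ≡ 2·3^2 + 2·3 + 2 (base 3). Lift 4: 42. −1: 41.
[2] 41 ≡ 2·4^2 + 2·4 + 1 (base 4). Lift 5: 61. −1: 60.
[3] 60 ≡ 2·5^2 + 2·5 (base 5). Lift 6: 84. −1: 83.
[4] 83 ≡ 2·6^2 + 6 + 5 (base 6). Lift 7: 110. −1: 109.
[5] 109 ≡ 2·7^2 + 7 + 4 (base 7). Lift 8: 140. −1: 139.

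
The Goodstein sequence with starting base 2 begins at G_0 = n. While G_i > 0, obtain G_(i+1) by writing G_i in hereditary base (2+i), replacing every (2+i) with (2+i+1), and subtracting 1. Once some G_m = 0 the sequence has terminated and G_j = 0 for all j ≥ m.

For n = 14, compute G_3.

18750

i=0: 14 = 2^(2 + 1) + 2^2 + 2 (b=2); 2→3: 3^(3 + 1) + 3^3 + 3 = 111; 111−1 = 110
i=1: 110 = 3^(3 + 1) + 3^3 + 2 (b=3); 3→4: 4^(4 + 1) + 4^4 + 2 = 1282; 1282−1 = 1281
i=2: 1281 = 4^(4 + 1) + 4^4 + 1 (b=4); 4→5: 5^(5 + 1) + 5^5 + 1 = 18751; 18751−1 = 18750
i=3: 18750 = 5^(5 + 1) + 5^5 (b=5); 5→6: 6^(6 + 1) + 6^6 = 326592; 326592−1 = 326591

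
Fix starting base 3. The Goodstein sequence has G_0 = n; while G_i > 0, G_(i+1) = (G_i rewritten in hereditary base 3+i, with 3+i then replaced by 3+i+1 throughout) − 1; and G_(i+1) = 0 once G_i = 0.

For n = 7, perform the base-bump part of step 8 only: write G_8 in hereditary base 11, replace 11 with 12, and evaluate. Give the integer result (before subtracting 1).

G_0=7  [base 3] 2·3 + 1  →[3↦4]→  2·4 + 1 = 9  −1 ⇒ G_1=8
G_1=8  [base 4] 2·4  →[4↦5]→  2·5 = 10  −1 ⇒ G_2=9
G_2=9  [base 5] 5 + 4  →[5↦6]→  6 + 4 = 10  −1 ⇒ G_3=9
G_3=9  [base 6] 6 + 3  →[6↦7]→  7 + 3 = 10  −1 ⇒ G_4=9
G_4=9  [base 7] 7 + 2  →[7↦8]→  8 + 2 = 10  −1 ⇒ G_5=9
G_5=9  [base 8] 8 + 1  →[8↦9]→  9 + 1 = 10  −1 ⇒ G_6=9
G_6=9  [base 9] 9  →[9↦10]→  10 = 10  −1 ⇒ G_7=9
G_7=9  [base 10] 9  →[10↦11]→  9 = 9  −1 ⇒ G_8=8

8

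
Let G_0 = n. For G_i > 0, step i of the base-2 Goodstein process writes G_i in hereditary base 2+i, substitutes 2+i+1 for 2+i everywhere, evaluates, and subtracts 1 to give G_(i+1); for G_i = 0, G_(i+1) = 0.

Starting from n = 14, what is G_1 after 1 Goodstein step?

(0) 14|_2 = 2^(2 + 1) + 2^2 + 2 ↦ 3^(3 + 1) + 3^3 + 3|_3 = 111 ⇒ 110
(1) 110|_3 = 3^(3 + 1) + 3^3 + 2 ↦ 4^(4 + 1) + 4^4 + 2|_4 = 1282 ⇒ 1281

110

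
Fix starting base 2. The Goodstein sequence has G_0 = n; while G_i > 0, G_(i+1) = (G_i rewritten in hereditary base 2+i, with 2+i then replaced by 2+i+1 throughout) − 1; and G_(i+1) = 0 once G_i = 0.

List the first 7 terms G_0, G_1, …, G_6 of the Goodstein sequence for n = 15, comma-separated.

base 2: 15 = 2^(2 + 1) + 2^2 + 2 + 1; at 3: 3^(3 + 1) + 3^3 + 3 + 1 = 112; next = 111
base 3: 111 = 3^(3 + 1) + 3^3 + 3; at 4: 4^(4 + 1) + 4^4 + 4 = 1284; next = 1283
base 4: 1283 = 4^(4 + 1) + 4^4 + 3; at 5: 5^(5 + 1) + 5^5 + 3 = 18753; next = 18752
base 5: 18752 = 5^(5 + 1) + 5^5 + 2; at 6: 6^(6 + 1) + 6^6 + 2 = 326594; next = 326593
base 6: 326593 = 6^(6 + 1) + 6^6 + 1; at 7: 7^(7 + 1) + 7^7 + 1 = 6588345; next = 6588344
base 7: 6588344 = 7^(7 + 1) + 7^7; at 8: 8^(8 + 1) + 8^8 = 150994944; next = 150994943

15, 111, 1283, 18752, 326593, 6588344, 150994943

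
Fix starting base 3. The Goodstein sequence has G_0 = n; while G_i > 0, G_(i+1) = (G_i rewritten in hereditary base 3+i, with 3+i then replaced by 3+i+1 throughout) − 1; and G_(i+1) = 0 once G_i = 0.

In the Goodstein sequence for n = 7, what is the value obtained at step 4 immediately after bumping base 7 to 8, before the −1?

10

7 —HB3→ 2·3 + 1 —bump→ 2·4 + 1 = 9 —(−1)→ 8
8 —HB4→ 2·4 —bump→ 2·5 = 10 —(−1)→ 9
9 —HB5→ 5 + 4 —bump→ 6 + 4 = 10 —(−1)→ 9
9 —HB6→ 6 + 3 —bump→ 7 + 3 = 10 —(−1)→ 9
9 —HB7→ 7 + 2 —bump→ 8 + 2 = 10 —(−1)→ 9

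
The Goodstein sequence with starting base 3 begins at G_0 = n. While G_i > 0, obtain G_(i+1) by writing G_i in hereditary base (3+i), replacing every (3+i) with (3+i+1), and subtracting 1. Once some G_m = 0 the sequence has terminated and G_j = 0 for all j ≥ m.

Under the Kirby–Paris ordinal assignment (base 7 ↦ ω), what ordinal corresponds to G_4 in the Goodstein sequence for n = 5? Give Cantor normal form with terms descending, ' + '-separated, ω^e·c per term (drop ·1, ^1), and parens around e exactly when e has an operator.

base 3: 5 = 3 + 2; at 4: 4 + 2 = 6; next = 5
base 4: 5 = 4 + 1; at 5: 5 + 1 = 6; next = 5
base 5: 5 = 5; at 6: 6 = 6; next = 5
base 6: 5 = 5; at 7: 5 = 5; next = 4
base 7: 4 = 4; at 8: 4 = 4; next = 3

4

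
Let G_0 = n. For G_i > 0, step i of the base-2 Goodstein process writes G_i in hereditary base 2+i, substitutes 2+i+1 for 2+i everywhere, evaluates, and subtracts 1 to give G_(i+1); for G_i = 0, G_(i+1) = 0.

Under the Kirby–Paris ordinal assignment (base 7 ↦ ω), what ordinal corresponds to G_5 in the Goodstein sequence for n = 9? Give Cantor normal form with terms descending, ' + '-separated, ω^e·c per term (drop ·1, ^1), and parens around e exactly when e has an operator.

ω^ω·3 + ω^3·3 + ω^2·3 + ω·3

G_0=9  [base 2] 2^(2 + 1) + 1  →[2↦3]→  3^(3 + 1) + 1 = 82  −1 ⇒ G_1=81
G_1=81  [base 3] 3^(3 + 1)  →[3↦4]→  4^(4 + 1) = 1024  −1 ⇒ G_2=1023
G_2=1023  [base 4] 3·4^4 + 3·4^3 + 3·4^2 + 3·4 + 3  →[4↦5]→  3·5^5 + 3·5^3 + 3·5^2 + 3·5 + 3 = 9843  −1 ⇒ G_3=9842
G_3=9842  [base 5] 3·5^5 + 3·5^3 + 3·5^2 + 3·5 + 2  →[5↦6]→  3·6^6 + 3·6^3 + 3·6^2 + 3·6 + 2 = 140744  −1 ⇒ G_4=140743
G_4=140743  [base 6] 3·6^6 + 3·6^3 + 3·6^2 + 3·6 + 1  →[6↦7]→  3·7^7 + 3·7^3 + 3·7^2 + 3·7 + 1 = 2471827  −1 ⇒ G_5=2471826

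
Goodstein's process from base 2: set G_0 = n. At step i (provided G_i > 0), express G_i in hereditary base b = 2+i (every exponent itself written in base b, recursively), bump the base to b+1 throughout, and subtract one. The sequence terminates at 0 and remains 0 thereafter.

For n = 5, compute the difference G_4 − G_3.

308

G_0 = 5. HB_2(5) = 2^2 + 1. Bump = 28. G_1 = 27.
G_1 = 27. HB_3(27) = 3^3. Bump = 256. G_2 = 255.
G_2 = 255. HB_4(255) = 3·4^3 + 3·4^2 + 3·4 + 3. Bump = 468. G_3 = 467.
G_3 = 467. HB_5(467) = 3·5^3 + 3·5^2 + 3·5 + 2. Bump = 776. G_4 = 775.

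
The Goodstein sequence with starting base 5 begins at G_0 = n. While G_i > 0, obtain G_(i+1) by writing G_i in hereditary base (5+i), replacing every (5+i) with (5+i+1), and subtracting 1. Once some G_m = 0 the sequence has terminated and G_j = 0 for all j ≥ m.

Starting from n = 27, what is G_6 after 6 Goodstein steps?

81

step 0: 27 = 5^2 + 2; sub 6 for 5: 6^2 + 2; = 38; G_1 = 38−1 = 37
step 1: 37 = 6^2 + 1; sub 7 for 6: 7^2 + 1; = 50; G_2 = 50−1 = 49
step 2: 49 = 7^2; sub 8 for 7: 8^2; = 64; G_3 = 64−1 = 63
step 3: 63 = 7·8 + 7; sub 9 for 8: 7·9 + 7; = 70; G_4 = 70−1 = 69
step 4: 69 = 7·9 + 6; sub 10 for 9: 7·10 + 6; = 76; G_5 = 76−1 = 75
step 5: 75 = 7·10 + 5; sub 11 for 10: 7·11 + 5; = 82; G_6 = 82−1 = 81
step 6: 81 = 7·11 + 4; sub 12 for 11: 7·12 + 4; = 88; G_7 = 88−1 = 87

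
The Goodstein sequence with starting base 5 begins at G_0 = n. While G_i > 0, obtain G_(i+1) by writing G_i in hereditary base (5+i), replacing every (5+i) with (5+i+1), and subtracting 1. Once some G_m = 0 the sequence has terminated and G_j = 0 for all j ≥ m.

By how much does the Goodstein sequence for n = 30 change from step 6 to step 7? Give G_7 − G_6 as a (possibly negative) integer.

22

[0] 30 ≡ 5^2 + 5 (base 5). Lift 6: 42. −1: 41.
[1] 41 ≡ 6^2 + 5 (base 6). Lift 7: 54. −1: 53.
[2] 53 ≡ 7^2 + 4 (base 7). Lift 8: 68. −1: 67.
[3] 67 ≡ 8^2 + 3 (base 8). Lift 9: 84. −1: 83.
[4] 83 ≡ 9^2 + 2 (base 9). Lift 10: 102. −1: 101.
[5] 101 ≡ 10^2 + 1 (base 10). Lift 11: 122. −1: 121.
[6] 121 ≡ 11^2 (base 11). Lift 12: 144. −1: 143.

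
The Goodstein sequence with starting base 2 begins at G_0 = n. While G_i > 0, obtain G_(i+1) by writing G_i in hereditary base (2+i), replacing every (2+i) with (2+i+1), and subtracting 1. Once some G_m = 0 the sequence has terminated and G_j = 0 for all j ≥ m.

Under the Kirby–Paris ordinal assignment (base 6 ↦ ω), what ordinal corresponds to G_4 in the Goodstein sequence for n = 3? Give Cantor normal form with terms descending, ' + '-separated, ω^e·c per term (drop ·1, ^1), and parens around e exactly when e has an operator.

(0) 3|_2 = 2 + 1 ↦ 3 + 1|_3 = 4 ⇒ 3
(1) 3|_3 = 3 ↦ 4|_4 = 4 ⇒ 3
(2) 3|_4 = 3 ↦ 3|_5 = 3 ⇒ 2
(3) 2|_5 = 2 ↦ 2|_6 = 2 ⇒ 1

1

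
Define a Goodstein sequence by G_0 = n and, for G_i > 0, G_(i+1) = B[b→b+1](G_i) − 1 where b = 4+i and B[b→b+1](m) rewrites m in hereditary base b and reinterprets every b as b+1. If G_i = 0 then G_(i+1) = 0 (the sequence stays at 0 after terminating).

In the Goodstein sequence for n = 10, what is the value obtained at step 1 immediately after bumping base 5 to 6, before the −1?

13

base 4: 10 = 2·4 + 2; at 5: 2·5 + 2 = 12; next = 11
base 5: 11 = 2·5 + 1; at 6: 2·6 + 1 = 13; next = 12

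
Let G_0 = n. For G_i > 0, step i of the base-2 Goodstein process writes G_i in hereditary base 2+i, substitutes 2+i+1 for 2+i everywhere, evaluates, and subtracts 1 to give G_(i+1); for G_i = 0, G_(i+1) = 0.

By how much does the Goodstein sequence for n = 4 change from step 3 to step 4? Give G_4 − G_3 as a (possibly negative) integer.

step 0: 4 = 2^2; sub 3 for 2: 3^3; = 27; G_1 = 27−1 = 26
step 1: 26 = 2·3^2 + 2·3 + 2; sub 4 for 3: 2·4^2 + 2·4 + 2; = 42; G_2 = 42−1 = 41
step 2: 41 = 2·4^2 + 2·4 + 1; sub 5 for 4: 2·5^2 + 2·5 + 1; = 61; G_3 = 61−1 = 60
step 3: 60 = 2·5^2 + 2·5; sub 6 for 5: 2·6^2 + 2·6; = 84; G_4 = 84−1 = 83

23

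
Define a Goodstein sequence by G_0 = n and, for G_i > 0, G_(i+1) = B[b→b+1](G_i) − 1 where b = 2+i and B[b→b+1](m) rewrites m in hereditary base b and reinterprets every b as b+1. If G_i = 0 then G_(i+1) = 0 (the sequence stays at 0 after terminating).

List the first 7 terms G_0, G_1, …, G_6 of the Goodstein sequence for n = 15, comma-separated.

15, 111, 1283, 18752, 326593, 6588344, 150994943

step 0: 15 = 2^(2 + 1) + 2^2 + 2 + 1; sub 3 for 2: 3^(3 + 1) + 3^3 + 3 + 1; = 112; G_1 = 112−1 = 111
step 1: 111 = 3^(3 + 1) + 3^3 + 3; sub 4 for 3: 4^(4 + 1) + 4^4 + 4; = 1284; G_2 = 1284−1 = 1283
step 2: 1283 = 4^(4 + 1) + 4^4 + 3; sub 5 for 4: 5^(5 + 1) + 5^5 + 3; = 18753; G_3 = 18753−1 = 18752
step 3: 18752 = 5^(5 + 1) + 5^5 + 2; sub 6 for 5: 6^(6 + 1) + 6^6 + 2; = 326594; G_4 = 326594−1 = 326593
step 4: 326593 = 6^(6 + 1) + 6^6 + 1; sub 7 for 6: 7^(7 + 1) + 7^7 + 1; = 6588345; G_5 = 6588345−1 = 6588344
step 5: 6588344 = 7^(7 + 1) + 7^7; sub 8 for 7: 8^(8 + 1) + 8^8; = 150994944; G_6 = 150994944−1 = 150994943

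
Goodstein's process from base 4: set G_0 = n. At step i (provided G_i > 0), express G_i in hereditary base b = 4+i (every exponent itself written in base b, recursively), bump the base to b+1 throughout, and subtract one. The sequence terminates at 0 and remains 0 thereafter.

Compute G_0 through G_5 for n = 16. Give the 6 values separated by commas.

16, 24, 27, 30, 33, 36

G_0=16  [base 4] 4^2  →[4↦5]→  5^2 = 25  −1 ⇒ G_1=24
G_1=24  [base 5] 4·5 + 4  →[5↦6]→  4·6 + 4 = 28  −1 ⇒ G_2=27
G_2=27  [base 6] 4·6 + 3  →[6↦7]→  4·7 + 3 = 31  −1 ⇒ G_3=30
G_3=30  [base 7] 4·7 + 2  →[7↦8]→  4·8 + 2 = 34  −1 ⇒ G_4=33
G_4=33  [base 8] 4·8 + 1  →[8↦9]→  4·9 + 1 = 37  −1 ⇒ G_5=36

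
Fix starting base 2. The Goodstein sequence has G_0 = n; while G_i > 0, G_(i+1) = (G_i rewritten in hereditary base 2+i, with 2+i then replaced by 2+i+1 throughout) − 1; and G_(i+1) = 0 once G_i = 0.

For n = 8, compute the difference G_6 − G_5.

31907376

base 2: 8 = 2^(2 + 1); at 3: 3^(3 + 1) = 81; next = 80
base 3: 80 = 2·3^3 + 2·3^2 + 2·3 + 2; at 4: 2·4^4 + 2·4^2 + 2·4 + 2 = 554; next = 553
base 4: 553 = 2·4^4 + 2·4^2 + 2·4 + 1; at 5: 2·5^5 + 2·5^2 + 2·5 + 1 = 6311; next = 6310
base 5: 6310 = 2·5^5 + 2·5^2 + 2·5; at 6: 2·6^6 + 2·6^2 + 2·6 = 93396; next = 93395
base 6: 93395 = 2·6^6 + 2·6^2 + 6 + 5; at 7: 2·7^7 + 2·7^2 + 7 + 5 = 1647196; next = 1647195
base 7: 1647195 = 2·7^7 + 2·7^2 + 7 + 4; at 8: 2·8^8 + 2·8^2 + 8 + 4 = 33554572; next = 33554571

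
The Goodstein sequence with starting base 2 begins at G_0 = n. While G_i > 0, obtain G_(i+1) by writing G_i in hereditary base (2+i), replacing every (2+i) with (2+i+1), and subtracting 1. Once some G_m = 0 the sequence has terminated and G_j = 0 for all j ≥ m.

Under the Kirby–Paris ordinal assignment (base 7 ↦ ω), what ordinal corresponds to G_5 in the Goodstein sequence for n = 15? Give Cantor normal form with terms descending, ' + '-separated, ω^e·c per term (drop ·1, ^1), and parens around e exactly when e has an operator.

15 —HB2→ 2^(2 + 1) + 2^2 + 2 + 1 —bump→ 3^(3 + 1) + 3^3 + 3 + 1 = 112 —(−1)→ 111
111 —HB3→ 3^(3 + 1) + 3^3 + 3 —bump→ 4^(4 + 1) + 4^4 + 4 = 1284 —(−1)→ 1283
1283 —HB4→ 4^(4 + 1) + 4^4 + 3 —bump→ 5^(5 + 1) + 5^5 + 3 = 18753 —(−1)→ 18752
18752 —HB5→ 5^(5 + 1) + 5^5 + 2 —bump→ 6^(6 + 1) + 6^6 + 2 = 326594 —(−1)→ 326593
326593 —HB6→ 6^(6 + 1) + 6^6 + 1 —bump→ 7^(7 + 1) + 7^7 + 1 = 6588345 —(−1)→ 6588344
6588344 —HB7→ 7^(7 + 1) + 7^7 —bump→ 8^(8 + 1) + 8^8 = 150994944 —(−1)→ 150994943

ω^(ω + 1) + ω^ω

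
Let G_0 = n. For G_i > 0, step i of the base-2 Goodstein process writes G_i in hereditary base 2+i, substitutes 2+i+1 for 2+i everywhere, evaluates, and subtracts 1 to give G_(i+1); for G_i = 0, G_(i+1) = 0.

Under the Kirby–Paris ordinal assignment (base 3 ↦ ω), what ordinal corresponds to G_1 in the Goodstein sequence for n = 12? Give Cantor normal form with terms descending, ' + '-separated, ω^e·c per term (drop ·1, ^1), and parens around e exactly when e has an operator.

ω^(ω + 1) + ω^2·2 + ω·2 + 2

(0) 12|_2 = 2^(2 + 1) + 2^2 ↦ 3^(3 + 1) + 3^3|_3 = 108 ⇒ 107
(1) 107|_3 = 3^(3 + 1) + 2·3^2 + 2·3 + 2 ↦ 4^(4 + 1) + 2·4^2 + 2·4 + 2|_4 = 1066 ⇒ 1065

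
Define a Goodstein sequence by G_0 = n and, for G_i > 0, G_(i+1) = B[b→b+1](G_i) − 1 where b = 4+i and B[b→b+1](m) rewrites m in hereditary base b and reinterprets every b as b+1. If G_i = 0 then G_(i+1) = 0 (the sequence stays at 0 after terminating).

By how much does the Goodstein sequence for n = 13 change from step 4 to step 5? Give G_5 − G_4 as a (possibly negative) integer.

1

13 —HB4→ 3·4 + 1 —bump→ 3·5 + 1 = 16 —(−1)→ 15
15 —HB5→ 3·5 —bump→ 3·6 = 18 —(−1)→ 17
17 —HB6→ 2·6 + 5 —bump→ 2·7 + 5 = 19 —(−1)→ 18
18 —HB7→ 2·7 + 4 —bump→ 2·8 + 4 = 20 —(−1)→ 19
19 —HB8→ 2·8 + 3 —bump→ 2·9 + 3 = 21 —(−1)→ 20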